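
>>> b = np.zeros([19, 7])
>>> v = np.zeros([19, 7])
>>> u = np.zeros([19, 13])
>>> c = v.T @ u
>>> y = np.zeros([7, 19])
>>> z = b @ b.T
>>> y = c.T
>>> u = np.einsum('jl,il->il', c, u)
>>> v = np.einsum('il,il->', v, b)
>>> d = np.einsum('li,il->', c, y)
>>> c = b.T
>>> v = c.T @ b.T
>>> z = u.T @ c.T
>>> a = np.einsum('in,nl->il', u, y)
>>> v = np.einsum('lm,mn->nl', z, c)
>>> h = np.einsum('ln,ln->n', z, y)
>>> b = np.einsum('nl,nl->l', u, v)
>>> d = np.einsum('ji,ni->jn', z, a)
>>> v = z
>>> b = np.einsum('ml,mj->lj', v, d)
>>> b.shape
(7, 19)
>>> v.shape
(13, 7)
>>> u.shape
(19, 13)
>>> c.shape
(7, 19)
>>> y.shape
(13, 7)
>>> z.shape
(13, 7)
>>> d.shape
(13, 19)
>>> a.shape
(19, 7)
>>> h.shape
(7,)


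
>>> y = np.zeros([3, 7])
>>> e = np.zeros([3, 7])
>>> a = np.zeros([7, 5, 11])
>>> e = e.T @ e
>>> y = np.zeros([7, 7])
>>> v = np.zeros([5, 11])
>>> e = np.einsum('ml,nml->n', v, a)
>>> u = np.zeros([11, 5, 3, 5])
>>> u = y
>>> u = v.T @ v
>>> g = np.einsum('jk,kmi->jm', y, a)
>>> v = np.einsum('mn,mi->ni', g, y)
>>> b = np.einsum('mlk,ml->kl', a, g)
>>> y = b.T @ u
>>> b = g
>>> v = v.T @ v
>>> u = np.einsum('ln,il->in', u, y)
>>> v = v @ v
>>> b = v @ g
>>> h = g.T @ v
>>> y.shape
(5, 11)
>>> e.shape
(7,)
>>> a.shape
(7, 5, 11)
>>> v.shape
(7, 7)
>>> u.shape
(5, 11)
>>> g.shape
(7, 5)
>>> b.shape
(7, 5)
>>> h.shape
(5, 7)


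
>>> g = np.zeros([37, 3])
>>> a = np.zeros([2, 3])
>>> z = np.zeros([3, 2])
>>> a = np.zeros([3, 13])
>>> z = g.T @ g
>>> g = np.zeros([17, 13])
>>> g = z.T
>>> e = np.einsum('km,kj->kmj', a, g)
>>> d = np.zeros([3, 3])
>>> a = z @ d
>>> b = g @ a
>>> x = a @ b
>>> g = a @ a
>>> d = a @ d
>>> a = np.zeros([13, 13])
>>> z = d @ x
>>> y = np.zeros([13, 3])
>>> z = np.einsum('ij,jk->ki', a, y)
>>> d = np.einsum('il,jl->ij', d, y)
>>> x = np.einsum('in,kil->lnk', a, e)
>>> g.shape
(3, 3)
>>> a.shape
(13, 13)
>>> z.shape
(3, 13)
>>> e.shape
(3, 13, 3)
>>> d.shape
(3, 13)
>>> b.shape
(3, 3)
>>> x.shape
(3, 13, 3)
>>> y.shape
(13, 3)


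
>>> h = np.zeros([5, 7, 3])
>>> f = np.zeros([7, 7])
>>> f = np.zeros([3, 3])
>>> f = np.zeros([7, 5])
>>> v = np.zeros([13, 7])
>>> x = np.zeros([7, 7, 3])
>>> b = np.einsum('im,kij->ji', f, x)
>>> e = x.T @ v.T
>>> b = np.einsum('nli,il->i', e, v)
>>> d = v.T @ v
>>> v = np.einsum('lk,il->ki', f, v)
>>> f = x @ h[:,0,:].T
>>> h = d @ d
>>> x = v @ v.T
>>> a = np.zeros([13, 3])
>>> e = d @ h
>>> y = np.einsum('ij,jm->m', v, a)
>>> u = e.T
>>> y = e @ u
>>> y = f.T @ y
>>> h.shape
(7, 7)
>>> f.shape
(7, 7, 5)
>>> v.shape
(5, 13)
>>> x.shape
(5, 5)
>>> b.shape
(13,)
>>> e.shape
(7, 7)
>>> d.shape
(7, 7)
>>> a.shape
(13, 3)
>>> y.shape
(5, 7, 7)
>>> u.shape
(7, 7)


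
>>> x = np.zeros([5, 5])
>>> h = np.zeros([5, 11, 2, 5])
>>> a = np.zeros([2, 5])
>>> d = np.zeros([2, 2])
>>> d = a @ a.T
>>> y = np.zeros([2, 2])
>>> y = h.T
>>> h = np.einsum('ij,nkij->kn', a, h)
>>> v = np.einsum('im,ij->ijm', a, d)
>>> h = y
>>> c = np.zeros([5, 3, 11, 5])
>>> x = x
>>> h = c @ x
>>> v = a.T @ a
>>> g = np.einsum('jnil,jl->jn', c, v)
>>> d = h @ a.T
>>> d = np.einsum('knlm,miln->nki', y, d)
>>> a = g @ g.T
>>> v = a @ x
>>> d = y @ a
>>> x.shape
(5, 5)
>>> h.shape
(5, 3, 11, 5)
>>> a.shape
(5, 5)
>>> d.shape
(5, 2, 11, 5)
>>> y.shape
(5, 2, 11, 5)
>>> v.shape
(5, 5)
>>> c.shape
(5, 3, 11, 5)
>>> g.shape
(5, 3)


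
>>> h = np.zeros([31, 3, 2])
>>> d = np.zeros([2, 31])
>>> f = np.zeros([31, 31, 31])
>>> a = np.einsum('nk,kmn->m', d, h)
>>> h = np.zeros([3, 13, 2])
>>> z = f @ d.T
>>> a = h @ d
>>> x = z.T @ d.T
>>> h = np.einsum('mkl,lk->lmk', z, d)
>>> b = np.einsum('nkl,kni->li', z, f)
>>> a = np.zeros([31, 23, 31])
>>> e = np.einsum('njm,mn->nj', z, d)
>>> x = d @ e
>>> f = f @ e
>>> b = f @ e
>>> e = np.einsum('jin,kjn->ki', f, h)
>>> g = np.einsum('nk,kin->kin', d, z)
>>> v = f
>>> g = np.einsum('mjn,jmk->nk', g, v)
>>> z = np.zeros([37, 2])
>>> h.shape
(2, 31, 31)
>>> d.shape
(2, 31)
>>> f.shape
(31, 31, 31)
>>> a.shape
(31, 23, 31)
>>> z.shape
(37, 2)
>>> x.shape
(2, 31)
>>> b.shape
(31, 31, 31)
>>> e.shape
(2, 31)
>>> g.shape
(2, 31)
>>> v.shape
(31, 31, 31)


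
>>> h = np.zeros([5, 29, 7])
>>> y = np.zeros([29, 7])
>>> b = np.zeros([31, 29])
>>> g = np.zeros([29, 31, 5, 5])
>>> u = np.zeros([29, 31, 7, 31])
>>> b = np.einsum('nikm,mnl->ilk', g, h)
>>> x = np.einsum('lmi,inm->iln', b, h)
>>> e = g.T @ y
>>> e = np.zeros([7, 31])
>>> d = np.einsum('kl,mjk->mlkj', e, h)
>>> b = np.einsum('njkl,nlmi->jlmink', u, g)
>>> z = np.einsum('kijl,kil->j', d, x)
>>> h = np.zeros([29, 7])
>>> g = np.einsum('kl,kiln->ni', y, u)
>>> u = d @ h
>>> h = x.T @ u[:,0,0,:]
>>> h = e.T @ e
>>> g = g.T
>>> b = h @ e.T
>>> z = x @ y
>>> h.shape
(31, 31)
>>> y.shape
(29, 7)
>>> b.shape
(31, 7)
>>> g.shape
(31, 31)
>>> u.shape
(5, 31, 7, 7)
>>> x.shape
(5, 31, 29)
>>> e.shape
(7, 31)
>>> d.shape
(5, 31, 7, 29)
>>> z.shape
(5, 31, 7)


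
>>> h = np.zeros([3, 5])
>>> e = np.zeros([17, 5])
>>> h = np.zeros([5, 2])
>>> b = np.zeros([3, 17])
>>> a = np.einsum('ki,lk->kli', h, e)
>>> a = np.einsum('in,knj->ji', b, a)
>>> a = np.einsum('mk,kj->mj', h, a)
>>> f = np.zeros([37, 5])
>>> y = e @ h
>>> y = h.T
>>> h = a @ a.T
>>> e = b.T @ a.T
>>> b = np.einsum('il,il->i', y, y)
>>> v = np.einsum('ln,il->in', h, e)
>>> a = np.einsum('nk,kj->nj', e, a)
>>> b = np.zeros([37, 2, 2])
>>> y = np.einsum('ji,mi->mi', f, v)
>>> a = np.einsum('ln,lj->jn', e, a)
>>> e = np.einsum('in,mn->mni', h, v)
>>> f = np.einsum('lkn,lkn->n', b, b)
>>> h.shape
(5, 5)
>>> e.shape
(17, 5, 5)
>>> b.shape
(37, 2, 2)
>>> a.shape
(3, 5)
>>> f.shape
(2,)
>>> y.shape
(17, 5)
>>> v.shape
(17, 5)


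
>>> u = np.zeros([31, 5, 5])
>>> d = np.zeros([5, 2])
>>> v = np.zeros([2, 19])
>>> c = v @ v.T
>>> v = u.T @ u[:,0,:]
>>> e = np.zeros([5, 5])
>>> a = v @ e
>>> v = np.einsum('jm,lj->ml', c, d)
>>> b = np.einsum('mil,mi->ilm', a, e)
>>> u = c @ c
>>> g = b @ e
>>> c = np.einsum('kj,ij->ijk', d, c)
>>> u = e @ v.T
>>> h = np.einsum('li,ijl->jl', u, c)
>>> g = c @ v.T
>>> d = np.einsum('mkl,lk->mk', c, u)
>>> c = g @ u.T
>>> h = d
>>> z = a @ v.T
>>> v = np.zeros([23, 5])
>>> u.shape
(5, 2)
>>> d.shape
(2, 2)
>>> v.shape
(23, 5)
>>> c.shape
(2, 2, 5)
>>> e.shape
(5, 5)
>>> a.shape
(5, 5, 5)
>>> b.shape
(5, 5, 5)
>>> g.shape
(2, 2, 2)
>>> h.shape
(2, 2)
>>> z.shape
(5, 5, 2)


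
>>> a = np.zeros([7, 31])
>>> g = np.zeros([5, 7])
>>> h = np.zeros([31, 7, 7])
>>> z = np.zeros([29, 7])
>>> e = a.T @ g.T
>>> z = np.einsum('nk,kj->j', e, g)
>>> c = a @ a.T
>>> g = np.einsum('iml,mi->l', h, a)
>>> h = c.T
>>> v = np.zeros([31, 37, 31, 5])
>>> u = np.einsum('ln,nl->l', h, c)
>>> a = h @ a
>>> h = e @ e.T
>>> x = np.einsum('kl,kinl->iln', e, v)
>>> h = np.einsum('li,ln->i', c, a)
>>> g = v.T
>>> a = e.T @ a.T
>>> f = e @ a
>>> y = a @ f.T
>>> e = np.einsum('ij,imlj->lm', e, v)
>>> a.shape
(5, 7)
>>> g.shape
(5, 31, 37, 31)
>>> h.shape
(7,)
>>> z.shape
(7,)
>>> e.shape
(31, 37)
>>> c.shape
(7, 7)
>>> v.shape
(31, 37, 31, 5)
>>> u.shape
(7,)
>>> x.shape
(37, 5, 31)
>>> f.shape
(31, 7)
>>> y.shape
(5, 31)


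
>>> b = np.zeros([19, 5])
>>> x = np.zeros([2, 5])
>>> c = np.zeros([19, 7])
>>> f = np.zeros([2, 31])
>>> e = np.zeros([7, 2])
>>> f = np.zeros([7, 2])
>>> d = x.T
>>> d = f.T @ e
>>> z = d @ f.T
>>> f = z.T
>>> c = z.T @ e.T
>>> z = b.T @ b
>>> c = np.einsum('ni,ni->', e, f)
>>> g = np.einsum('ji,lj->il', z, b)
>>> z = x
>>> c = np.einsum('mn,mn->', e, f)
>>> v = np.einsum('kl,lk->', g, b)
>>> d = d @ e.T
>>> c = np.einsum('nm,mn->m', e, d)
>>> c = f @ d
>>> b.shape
(19, 5)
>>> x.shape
(2, 5)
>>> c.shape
(7, 7)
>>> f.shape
(7, 2)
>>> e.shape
(7, 2)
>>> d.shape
(2, 7)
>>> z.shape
(2, 5)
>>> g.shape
(5, 19)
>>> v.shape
()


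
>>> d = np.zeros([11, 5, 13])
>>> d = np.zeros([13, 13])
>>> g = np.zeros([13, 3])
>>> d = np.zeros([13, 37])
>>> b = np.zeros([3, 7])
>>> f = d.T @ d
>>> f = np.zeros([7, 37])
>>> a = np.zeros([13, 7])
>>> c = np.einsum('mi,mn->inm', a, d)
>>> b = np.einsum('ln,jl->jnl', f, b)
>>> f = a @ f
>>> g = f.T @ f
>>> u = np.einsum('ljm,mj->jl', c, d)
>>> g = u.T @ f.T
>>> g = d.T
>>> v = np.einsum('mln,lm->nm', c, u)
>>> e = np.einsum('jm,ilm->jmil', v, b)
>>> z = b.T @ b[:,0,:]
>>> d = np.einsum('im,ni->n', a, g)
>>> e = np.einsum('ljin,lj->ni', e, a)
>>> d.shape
(37,)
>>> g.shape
(37, 13)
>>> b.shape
(3, 37, 7)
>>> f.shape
(13, 37)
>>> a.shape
(13, 7)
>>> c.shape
(7, 37, 13)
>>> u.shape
(37, 7)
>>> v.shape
(13, 7)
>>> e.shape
(37, 3)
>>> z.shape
(7, 37, 7)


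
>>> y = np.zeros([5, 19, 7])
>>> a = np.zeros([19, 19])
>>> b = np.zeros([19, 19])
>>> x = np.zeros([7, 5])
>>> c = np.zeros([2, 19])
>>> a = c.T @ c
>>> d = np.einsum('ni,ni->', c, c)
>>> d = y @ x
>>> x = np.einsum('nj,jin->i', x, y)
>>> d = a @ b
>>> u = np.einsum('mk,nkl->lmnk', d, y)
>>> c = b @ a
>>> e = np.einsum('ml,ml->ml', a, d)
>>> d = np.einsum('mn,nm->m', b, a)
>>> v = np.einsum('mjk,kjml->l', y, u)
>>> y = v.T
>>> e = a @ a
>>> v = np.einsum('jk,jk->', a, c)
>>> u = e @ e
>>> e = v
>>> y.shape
(19,)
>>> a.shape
(19, 19)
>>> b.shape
(19, 19)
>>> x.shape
(19,)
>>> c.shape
(19, 19)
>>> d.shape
(19,)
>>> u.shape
(19, 19)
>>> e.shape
()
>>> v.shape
()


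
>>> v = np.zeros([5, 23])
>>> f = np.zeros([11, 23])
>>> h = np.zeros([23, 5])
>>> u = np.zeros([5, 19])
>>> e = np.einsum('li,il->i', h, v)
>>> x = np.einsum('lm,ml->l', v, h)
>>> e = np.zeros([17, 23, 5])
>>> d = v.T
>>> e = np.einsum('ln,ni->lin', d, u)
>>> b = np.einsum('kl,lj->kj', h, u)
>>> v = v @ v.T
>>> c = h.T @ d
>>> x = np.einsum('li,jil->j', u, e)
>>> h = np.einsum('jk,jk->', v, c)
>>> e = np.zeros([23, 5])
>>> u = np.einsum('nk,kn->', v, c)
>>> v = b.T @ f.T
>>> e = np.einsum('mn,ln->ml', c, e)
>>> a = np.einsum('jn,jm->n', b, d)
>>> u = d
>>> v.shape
(19, 11)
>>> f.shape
(11, 23)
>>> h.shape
()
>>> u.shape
(23, 5)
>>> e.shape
(5, 23)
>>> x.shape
(23,)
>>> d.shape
(23, 5)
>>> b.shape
(23, 19)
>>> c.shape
(5, 5)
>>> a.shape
(19,)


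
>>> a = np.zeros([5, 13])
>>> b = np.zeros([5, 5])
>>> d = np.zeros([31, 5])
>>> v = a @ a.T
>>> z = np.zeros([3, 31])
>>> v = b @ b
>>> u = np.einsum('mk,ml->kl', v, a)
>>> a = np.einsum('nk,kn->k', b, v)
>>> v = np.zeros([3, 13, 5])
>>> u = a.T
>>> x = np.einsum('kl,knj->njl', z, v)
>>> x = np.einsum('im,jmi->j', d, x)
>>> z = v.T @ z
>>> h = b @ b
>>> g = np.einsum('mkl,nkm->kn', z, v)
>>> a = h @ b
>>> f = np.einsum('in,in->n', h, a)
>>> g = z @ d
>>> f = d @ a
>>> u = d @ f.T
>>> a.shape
(5, 5)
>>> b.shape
(5, 5)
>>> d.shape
(31, 5)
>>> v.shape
(3, 13, 5)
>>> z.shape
(5, 13, 31)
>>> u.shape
(31, 31)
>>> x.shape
(13,)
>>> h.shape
(5, 5)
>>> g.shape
(5, 13, 5)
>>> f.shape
(31, 5)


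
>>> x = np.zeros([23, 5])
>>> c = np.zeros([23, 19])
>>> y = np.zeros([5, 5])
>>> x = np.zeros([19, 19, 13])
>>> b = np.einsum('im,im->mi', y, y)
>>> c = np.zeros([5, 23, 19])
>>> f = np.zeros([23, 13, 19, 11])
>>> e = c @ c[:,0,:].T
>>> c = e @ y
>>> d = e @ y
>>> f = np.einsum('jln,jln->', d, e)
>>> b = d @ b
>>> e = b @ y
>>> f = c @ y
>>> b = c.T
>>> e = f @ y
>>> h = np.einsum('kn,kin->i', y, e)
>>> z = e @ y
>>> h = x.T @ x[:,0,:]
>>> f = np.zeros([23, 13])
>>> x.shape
(19, 19, 13)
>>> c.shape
(5, 23, 5)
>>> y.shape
(5, 5)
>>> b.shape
(5, 23, 5)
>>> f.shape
(23, 13)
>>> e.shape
(5, 23, 5)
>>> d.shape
(5, 23, 5)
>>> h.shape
(13, 19, 13)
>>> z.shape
(5, 23, 5)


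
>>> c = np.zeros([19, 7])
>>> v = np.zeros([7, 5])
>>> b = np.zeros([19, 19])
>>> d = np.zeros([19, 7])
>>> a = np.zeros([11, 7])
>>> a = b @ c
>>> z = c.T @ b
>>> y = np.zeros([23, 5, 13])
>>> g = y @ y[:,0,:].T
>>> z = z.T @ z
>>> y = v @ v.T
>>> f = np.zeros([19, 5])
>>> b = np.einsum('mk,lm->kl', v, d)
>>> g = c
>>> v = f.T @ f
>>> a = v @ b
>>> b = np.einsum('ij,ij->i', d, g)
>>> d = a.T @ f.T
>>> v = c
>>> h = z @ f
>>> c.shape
(19, 7)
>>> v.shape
(19, 7)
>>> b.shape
(19,)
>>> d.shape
(19, 19)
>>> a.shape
(5, 19)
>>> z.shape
(19, 19)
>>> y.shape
(7, 7)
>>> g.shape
(19, 7)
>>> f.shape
(19, 5)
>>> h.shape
(19, 5)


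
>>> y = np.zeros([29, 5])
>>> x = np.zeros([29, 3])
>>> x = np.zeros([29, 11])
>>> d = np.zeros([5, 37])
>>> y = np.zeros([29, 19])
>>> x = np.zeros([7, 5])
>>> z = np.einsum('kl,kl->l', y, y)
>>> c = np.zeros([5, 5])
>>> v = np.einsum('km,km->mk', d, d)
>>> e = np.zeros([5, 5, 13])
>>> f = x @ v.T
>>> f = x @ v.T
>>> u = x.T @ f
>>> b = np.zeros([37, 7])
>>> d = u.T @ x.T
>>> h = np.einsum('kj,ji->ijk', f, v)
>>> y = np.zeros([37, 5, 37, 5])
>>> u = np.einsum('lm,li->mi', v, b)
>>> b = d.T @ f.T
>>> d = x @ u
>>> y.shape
(37, 5, 37, 5)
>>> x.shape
(7, 5)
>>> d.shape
(7, 7)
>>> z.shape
(19,)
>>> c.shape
(5, 5)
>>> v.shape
(37, 5)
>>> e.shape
(5, 5, 13)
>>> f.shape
(7, 37)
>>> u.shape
(5, 7)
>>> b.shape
(7, 7)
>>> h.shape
(5, 37, 7)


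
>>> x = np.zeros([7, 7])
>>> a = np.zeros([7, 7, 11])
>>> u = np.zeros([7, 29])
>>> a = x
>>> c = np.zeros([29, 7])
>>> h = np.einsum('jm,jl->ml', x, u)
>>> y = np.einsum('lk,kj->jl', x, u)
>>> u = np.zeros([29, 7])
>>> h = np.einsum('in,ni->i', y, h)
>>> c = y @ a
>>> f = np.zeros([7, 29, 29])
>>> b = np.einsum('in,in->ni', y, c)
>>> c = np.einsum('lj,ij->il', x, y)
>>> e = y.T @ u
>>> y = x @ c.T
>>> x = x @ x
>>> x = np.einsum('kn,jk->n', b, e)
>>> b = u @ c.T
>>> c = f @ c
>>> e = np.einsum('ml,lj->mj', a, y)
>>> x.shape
(29,)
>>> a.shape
(7, 7)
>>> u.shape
(29, 7)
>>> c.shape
(7, 29, 7)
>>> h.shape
(29,)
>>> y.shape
(7, 29)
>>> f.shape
(7, 29, 29)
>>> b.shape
(29, 29)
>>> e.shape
(7, 29)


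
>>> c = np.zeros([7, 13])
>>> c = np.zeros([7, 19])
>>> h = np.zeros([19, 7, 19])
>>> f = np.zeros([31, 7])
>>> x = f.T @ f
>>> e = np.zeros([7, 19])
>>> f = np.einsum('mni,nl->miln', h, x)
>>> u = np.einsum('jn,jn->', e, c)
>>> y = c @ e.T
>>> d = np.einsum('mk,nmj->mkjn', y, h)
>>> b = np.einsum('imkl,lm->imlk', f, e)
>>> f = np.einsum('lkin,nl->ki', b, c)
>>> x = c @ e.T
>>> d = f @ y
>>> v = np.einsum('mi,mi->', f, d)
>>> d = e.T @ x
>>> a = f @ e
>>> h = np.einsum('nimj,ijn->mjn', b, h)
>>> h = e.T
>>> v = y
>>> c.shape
(7, 19)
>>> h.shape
(19, 7)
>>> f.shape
(19, 7)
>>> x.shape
(7, 7)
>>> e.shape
(7, 19)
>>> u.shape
()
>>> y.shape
(7, 7)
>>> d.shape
(19, 7)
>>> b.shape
(19, 19, 7, 7)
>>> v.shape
(7, 7)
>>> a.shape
(19, 19)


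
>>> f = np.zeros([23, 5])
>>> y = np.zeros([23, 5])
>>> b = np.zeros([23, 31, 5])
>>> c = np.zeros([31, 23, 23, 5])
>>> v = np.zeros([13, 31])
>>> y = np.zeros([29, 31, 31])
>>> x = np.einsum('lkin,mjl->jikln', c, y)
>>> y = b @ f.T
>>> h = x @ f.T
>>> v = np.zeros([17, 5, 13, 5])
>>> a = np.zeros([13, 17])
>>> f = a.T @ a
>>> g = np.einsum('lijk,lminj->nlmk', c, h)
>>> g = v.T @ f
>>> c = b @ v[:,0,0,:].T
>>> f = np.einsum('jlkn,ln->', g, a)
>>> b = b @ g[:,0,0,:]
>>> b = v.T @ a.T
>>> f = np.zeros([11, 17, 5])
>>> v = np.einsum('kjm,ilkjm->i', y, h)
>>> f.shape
(11, 17, 5)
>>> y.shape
(23, 31, 23)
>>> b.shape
(5, 13, 5, 13)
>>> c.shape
(23, 31, 17)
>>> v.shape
(31,)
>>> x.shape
(31, 23, 23, 31, 5)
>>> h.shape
(31, 23, 23, 31, 23)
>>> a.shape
(13, 17)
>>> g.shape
(5, 13, 5, 17)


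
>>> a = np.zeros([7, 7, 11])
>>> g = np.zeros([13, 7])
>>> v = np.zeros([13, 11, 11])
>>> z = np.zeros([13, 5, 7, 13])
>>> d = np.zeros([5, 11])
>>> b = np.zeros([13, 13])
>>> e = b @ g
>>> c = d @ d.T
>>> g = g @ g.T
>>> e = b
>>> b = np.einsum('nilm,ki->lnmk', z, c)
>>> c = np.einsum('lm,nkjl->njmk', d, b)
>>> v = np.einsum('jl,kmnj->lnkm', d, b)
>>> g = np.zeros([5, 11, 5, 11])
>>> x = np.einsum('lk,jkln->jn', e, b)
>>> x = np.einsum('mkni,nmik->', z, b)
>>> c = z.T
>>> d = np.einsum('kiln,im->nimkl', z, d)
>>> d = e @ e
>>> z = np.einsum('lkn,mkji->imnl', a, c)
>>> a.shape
(7, 7, 11)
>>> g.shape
(5, 11, 5, 11)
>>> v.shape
(11, 13, 7, 13)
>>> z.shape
(13, 13, 11, 7)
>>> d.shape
(13, 13)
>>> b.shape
(7, 13, 13, 5)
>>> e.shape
(13, 13)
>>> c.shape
(13, 7, 5, 13)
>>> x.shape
()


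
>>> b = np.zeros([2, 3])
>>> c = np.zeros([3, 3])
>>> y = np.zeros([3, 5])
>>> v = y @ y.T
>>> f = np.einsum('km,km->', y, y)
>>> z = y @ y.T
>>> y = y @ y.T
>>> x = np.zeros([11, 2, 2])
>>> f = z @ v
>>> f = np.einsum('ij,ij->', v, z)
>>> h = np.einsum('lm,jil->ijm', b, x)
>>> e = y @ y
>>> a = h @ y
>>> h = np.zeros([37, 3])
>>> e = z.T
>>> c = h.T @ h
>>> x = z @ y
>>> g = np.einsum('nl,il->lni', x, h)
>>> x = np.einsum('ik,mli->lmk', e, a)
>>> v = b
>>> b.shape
(2, 3)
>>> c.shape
(3, 3)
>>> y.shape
(3, 3)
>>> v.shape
(2, 3)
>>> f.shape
()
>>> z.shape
(3, 3)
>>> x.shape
(11, 2, 3)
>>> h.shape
(37, 3)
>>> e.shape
(3, 3)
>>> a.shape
(2, 11, 3)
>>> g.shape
(3, 3, 37)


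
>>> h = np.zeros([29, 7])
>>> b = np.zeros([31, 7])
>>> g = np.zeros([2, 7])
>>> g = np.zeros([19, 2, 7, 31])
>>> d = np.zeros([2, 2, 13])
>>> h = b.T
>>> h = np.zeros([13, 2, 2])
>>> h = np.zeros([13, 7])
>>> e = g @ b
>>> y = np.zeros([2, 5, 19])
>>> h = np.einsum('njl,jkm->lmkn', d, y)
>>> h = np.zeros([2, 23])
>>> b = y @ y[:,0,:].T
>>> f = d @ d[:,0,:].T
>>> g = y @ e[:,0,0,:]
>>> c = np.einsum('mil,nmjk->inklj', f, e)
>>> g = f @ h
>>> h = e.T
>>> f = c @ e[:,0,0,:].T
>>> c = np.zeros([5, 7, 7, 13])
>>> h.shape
(7, 7, 2, 19)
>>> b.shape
(2, 5, 2)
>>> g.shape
(2, 2, 23)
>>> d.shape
(2, 2, 13)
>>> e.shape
(19, 2, 7, 7)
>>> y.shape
(2, 5, 19)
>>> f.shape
(2, 19, 7, 2, 19)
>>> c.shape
(5, 7, 7, 13)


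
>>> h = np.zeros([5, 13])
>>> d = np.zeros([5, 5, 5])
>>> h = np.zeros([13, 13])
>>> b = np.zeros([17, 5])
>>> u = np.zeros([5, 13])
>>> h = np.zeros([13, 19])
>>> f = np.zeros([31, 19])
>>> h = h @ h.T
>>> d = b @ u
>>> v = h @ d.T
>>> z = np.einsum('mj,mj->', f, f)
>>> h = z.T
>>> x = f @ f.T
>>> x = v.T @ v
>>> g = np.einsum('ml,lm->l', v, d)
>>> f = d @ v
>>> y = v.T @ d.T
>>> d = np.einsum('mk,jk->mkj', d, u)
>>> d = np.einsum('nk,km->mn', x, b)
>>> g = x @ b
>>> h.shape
()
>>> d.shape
(5, 17)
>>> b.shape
(17, 5)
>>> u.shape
(5, 13)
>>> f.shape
(17, 17)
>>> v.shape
(13, 17)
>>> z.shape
()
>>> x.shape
(17, 17)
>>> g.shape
(17, 5)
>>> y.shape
(17, 17)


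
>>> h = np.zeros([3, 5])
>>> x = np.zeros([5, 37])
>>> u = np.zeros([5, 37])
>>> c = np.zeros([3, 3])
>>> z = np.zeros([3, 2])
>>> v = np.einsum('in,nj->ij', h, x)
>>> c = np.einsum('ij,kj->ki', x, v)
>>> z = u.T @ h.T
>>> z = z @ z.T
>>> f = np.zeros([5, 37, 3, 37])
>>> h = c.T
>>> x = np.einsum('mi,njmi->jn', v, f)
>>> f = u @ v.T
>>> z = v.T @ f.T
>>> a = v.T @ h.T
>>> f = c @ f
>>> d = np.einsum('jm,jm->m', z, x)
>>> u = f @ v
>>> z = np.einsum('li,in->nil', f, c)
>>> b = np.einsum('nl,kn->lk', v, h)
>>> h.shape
(5, 3)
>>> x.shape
(37, 5)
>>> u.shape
(3, 37)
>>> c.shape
(3, 5)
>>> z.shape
(5, 3, 3)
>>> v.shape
(3, 37)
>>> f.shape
(3, 3)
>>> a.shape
(37, 5)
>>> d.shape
(5,)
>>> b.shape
(37, 5)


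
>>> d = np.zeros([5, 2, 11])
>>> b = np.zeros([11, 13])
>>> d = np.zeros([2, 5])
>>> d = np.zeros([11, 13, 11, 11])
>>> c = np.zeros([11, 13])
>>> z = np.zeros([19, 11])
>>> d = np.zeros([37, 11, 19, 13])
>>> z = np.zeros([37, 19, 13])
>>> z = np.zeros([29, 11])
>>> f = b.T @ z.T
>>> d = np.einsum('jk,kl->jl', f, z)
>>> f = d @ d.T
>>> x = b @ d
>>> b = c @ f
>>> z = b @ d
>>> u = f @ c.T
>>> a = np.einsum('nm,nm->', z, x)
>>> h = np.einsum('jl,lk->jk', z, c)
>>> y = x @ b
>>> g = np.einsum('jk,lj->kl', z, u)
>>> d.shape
(13, 11)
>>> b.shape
(11, 13)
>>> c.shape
(11, 13)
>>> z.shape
(11, 11)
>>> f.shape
(13, 13)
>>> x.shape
(11, 11)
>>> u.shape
(13, 11)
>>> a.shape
()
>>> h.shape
(11, 13)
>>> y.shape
(11, 13)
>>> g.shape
(11, 13)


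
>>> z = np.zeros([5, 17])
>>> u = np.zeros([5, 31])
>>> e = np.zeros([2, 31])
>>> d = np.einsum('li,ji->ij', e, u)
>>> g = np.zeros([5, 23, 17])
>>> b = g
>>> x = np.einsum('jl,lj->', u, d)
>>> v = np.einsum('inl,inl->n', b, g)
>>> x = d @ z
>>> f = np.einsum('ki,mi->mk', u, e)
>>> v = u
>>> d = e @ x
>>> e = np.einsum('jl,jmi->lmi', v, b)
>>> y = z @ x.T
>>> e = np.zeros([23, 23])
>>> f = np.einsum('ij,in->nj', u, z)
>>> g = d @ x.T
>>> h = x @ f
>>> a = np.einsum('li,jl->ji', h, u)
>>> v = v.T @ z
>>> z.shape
(5, 17)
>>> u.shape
(5, 31)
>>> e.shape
(23, 23)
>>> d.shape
(2, 17)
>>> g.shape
(2, 31)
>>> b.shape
(5, 23, 17)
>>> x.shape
(31, 17)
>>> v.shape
(31, 17)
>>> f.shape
(17, 31)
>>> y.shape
(5, 31)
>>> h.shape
(31, 31)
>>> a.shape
(5, 31)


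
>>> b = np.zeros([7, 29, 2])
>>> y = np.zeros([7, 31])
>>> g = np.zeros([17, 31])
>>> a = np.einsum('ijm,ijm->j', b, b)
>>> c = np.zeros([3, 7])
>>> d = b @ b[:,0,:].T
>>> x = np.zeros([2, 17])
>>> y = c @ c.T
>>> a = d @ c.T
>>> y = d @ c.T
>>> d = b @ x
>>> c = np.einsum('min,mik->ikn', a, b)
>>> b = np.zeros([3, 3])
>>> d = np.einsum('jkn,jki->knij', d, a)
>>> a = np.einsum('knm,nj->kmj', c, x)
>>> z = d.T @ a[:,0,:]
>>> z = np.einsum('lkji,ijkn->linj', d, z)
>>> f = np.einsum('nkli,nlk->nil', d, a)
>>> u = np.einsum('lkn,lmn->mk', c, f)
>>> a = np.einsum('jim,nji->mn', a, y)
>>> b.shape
(3, 3)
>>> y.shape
(7, 29, 3)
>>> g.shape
(17, 31)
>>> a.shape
(17, 7)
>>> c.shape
(29, 2, 3)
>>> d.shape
(29, 17, 3, 7)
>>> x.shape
(2, 17)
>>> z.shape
(29, 7, 17, 3)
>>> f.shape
(29, 7, 3)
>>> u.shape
(7, 2)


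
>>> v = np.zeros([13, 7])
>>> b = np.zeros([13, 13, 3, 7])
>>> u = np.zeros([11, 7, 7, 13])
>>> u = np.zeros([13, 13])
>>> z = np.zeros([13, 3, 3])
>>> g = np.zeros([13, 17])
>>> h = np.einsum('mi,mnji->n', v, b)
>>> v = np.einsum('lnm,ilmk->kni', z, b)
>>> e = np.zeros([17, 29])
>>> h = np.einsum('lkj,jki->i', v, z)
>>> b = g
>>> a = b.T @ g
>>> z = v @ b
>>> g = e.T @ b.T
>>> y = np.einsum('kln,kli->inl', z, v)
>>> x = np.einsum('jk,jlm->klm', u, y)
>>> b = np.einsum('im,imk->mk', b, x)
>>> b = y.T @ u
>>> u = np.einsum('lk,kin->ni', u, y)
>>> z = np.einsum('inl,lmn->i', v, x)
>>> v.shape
(7, 3, 13)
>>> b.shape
(3, 17, 13)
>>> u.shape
(3, 17)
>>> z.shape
(7,)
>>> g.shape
(29, 13)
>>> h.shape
(3,)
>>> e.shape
(17, 29)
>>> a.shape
(17, 17)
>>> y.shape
(13, 17, 3)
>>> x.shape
(13, 17, 3)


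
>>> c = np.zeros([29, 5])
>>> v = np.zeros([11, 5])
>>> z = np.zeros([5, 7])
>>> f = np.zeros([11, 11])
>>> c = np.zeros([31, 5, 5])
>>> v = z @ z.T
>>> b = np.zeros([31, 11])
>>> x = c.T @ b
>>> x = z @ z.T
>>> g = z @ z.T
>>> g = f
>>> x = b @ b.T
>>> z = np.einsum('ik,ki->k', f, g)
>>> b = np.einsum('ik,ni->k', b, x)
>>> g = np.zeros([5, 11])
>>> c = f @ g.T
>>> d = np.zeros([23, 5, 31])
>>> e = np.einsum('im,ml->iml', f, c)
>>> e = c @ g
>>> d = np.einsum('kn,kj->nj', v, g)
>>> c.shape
(11, 5)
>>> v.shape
(5, 5)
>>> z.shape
(11,)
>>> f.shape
(11, 11)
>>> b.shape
(11,)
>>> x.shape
(31, 31)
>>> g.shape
(5, 11)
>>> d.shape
(5, 11)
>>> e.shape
(11, 11)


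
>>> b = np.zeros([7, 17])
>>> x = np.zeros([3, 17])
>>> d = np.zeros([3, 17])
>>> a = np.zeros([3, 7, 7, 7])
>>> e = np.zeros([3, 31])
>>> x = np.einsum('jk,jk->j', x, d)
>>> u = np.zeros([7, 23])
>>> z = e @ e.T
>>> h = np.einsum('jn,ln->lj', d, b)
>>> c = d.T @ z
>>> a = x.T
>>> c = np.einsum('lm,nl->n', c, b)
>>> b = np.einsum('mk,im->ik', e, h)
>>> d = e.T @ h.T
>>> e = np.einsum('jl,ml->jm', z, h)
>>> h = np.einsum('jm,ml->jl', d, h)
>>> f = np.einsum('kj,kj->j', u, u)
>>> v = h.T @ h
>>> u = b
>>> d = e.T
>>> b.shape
(7, 31)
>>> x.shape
(3,)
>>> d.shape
(7, 3)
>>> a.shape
(3,)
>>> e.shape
(3, 7)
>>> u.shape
(7, 31)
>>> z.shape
(3, 3)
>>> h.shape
(31, 3)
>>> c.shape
(7,)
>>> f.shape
(23,)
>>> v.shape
(3, 3)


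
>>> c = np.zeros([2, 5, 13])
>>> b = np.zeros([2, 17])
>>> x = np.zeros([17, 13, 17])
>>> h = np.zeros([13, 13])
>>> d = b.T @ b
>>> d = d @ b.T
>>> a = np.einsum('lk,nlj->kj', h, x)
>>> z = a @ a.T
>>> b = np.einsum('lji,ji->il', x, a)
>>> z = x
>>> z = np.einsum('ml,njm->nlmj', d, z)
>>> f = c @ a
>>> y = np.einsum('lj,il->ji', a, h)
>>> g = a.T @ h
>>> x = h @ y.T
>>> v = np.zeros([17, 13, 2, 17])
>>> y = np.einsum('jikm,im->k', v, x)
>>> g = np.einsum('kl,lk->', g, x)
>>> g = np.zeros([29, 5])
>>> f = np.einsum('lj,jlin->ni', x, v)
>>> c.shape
(2, 5, 13)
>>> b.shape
(17, 17)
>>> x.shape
(13, 17)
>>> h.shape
(13, 13)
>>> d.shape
(17, 2)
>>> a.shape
(13, 17)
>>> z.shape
(17, 2, 17, 13)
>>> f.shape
(17, 2)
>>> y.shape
(2,)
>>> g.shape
(29, 5)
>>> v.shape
(17, 13, 2, 17)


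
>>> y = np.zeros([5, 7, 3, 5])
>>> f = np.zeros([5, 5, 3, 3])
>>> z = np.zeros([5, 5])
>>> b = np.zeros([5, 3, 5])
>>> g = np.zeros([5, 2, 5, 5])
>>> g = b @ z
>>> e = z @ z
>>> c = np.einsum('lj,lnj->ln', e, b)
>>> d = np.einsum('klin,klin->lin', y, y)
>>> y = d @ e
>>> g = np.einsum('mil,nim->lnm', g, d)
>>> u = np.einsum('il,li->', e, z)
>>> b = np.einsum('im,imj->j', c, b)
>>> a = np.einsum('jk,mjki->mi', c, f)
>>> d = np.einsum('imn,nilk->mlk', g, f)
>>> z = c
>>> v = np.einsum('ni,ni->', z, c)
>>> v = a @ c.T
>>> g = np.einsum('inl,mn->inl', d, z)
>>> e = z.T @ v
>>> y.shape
(7, 3, 5)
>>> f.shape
(5, 5, 3, 3)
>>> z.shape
(5, 3)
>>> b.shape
(5,)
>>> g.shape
(7, 3, 3)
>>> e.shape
(3, 5)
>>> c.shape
(5, 3)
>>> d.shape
(7, 3, 3)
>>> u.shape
()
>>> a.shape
(5, 3)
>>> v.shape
(5, 5)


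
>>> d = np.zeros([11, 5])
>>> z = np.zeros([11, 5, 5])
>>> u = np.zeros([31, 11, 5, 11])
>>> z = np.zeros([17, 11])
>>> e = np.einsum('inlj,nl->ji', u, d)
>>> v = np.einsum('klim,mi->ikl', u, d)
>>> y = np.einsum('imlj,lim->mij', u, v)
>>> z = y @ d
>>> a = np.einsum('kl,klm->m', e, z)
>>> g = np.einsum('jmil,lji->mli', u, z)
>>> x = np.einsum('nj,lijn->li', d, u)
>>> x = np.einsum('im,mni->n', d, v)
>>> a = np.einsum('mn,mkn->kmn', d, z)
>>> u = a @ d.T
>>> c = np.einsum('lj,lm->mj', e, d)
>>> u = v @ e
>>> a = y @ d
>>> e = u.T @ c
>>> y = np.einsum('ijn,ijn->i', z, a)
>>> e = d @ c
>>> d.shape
(11, 5)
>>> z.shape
(11, 31, 5)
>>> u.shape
(5, 31, 31)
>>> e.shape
(11, 31)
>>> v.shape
(5, 31, 11)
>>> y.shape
(11,)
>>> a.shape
(11, 31, 5)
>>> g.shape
(11, 11, 5)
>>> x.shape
(31,)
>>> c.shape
(5, 31)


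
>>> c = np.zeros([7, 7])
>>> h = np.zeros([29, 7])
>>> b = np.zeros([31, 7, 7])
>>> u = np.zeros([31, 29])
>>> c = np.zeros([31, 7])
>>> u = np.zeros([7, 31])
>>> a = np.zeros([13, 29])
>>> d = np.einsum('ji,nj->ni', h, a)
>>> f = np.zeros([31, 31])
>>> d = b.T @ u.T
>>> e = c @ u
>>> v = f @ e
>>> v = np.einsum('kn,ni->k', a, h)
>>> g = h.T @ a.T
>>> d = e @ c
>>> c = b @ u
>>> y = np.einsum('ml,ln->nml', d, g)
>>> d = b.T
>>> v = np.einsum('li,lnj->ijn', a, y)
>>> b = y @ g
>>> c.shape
(31, 7, 31)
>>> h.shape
(29, 7)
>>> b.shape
(13, 31, 13)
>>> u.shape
(7, 31)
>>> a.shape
(13, 29)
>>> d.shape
(7, 7, 31)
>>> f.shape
(31, 31)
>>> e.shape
(31, 31)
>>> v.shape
(29, 7, 31)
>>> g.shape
(7, 13)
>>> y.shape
(13, 31, 7)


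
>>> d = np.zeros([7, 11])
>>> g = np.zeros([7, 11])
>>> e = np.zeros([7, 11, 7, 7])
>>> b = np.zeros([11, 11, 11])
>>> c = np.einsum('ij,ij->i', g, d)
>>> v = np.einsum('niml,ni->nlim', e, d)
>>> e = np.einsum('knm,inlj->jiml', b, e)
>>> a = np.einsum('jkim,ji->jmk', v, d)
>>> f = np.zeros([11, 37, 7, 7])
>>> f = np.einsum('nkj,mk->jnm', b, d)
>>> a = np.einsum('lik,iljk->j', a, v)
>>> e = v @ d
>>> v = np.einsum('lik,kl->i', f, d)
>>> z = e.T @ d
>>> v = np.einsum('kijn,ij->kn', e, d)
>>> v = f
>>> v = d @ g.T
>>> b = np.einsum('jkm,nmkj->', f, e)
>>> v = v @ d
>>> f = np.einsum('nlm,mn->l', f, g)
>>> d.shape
(7, 11)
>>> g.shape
(7, 11)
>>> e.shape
(7, 7, 11, 11)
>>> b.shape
()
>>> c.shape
(7,)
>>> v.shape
(7, 11)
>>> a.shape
(11,)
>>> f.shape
(11,)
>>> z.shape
(11, 11, 7, 11)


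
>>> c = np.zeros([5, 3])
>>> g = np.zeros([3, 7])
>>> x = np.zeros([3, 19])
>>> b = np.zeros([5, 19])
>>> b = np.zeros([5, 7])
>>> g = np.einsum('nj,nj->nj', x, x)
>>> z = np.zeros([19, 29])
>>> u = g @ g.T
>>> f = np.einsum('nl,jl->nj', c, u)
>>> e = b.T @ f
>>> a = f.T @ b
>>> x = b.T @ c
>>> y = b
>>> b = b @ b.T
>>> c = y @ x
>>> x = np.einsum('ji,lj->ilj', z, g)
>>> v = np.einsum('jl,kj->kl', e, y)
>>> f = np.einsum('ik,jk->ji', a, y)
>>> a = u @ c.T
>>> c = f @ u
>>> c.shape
(5, 3)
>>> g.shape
(3, 19)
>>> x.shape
(29, 3, 19)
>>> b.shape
(5, 5)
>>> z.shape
(19, 29)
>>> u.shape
(3, 3)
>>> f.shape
(5, 3)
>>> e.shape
(7, 3)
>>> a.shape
(3, 5)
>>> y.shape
(5, 7)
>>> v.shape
(5, 3)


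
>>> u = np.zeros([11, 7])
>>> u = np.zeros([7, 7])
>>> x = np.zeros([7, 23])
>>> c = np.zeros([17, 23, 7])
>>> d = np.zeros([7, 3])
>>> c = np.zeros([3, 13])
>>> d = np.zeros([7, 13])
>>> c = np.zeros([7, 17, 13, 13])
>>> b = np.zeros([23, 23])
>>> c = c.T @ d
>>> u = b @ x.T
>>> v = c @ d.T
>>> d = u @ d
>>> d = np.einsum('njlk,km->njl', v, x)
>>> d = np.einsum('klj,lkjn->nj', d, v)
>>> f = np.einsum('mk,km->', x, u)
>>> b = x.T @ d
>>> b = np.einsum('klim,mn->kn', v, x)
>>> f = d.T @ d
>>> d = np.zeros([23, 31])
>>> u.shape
(23, 7)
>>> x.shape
(7, 23)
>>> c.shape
(13, 13, 17, 13)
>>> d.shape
(23, 31)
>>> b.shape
(13, 23)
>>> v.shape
(13, 13, 17, 7)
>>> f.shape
(17, 17)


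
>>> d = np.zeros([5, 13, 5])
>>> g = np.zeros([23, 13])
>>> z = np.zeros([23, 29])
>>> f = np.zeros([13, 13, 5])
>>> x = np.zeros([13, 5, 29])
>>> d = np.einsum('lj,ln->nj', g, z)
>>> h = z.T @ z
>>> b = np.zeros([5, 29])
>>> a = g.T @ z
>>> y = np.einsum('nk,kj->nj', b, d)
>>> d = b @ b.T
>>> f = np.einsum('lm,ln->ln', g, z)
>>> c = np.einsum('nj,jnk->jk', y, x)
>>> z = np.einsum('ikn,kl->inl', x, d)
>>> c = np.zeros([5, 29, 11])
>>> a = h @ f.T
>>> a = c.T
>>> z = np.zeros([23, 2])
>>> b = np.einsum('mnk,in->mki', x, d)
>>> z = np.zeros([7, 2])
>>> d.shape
(5, 5)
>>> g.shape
(23, 13)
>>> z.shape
(7, 2)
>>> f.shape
(23, 29)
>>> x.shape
(13, 5, 29)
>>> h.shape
(29, 29)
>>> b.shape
(13, 29, 5)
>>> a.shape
(11, 29, 5)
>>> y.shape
(5, 13)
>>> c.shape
(5, 29, 11)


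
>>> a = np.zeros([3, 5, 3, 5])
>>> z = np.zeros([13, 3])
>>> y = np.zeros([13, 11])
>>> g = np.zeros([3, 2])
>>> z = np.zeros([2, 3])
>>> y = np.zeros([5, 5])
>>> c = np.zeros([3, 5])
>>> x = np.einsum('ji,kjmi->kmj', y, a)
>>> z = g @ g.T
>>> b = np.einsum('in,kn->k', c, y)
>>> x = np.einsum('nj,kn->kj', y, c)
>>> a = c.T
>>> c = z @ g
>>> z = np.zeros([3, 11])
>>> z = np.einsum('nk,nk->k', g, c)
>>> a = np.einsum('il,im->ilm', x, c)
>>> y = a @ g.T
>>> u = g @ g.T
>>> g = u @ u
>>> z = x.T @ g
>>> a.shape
(3, 5, 2)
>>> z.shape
(5, 3)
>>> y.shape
(3, 5, 3)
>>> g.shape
(3, 3)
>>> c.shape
(3, 2)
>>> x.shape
(3, 5)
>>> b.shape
(5,)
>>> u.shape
(3, 3)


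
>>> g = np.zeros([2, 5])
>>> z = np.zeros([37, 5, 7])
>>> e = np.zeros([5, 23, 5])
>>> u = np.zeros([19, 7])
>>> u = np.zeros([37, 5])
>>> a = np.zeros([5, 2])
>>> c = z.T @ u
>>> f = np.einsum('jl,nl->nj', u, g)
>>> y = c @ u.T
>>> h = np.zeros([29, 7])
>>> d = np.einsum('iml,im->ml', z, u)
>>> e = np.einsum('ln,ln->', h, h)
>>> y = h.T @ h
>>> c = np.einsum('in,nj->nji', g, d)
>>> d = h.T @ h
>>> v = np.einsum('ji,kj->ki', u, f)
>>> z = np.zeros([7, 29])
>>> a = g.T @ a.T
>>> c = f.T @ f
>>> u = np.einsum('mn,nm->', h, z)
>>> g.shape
(2, 5)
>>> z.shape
(7, 29)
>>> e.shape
()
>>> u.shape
()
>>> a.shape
(5, 5)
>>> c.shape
(37, 37)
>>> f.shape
(2, 37)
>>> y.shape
(7, 7)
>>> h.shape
(29, 7)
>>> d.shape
(7, 7)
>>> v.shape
(2, 5)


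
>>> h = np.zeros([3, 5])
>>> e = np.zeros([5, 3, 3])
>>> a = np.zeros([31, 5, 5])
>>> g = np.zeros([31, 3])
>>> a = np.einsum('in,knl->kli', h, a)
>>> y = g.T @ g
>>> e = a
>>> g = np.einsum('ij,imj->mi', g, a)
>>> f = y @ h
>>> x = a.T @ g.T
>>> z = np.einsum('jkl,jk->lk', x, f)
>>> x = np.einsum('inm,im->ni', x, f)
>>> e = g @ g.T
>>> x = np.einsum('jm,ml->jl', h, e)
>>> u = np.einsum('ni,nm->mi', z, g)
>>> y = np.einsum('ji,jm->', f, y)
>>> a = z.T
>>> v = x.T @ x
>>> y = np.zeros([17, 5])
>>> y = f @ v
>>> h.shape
(3, 5)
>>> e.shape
(5, 5)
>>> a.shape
(5, 5)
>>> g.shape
(5, 31)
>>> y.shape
(3, 5)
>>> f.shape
(3, 5)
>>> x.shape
(3, 5)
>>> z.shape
(5, 5)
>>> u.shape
(31, 5)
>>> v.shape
(5, 5)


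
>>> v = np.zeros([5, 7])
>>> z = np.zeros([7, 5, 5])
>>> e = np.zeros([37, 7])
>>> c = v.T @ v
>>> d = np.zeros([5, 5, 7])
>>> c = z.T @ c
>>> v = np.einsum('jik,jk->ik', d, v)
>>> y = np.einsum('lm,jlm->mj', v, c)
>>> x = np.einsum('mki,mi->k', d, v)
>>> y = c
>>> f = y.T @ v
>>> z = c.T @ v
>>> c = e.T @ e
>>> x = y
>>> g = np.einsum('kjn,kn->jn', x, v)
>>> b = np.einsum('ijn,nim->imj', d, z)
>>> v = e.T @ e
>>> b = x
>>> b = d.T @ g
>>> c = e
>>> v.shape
(7, 7)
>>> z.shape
(7, 5, 7)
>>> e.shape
(37, 7)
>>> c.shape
(37, 7)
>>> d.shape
(5, 5, 7)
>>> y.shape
(5, 5, 7)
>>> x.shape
(5, 5, 7)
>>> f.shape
(7, 5, 7)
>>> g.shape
(5, 7)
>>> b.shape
(7, 5, 7)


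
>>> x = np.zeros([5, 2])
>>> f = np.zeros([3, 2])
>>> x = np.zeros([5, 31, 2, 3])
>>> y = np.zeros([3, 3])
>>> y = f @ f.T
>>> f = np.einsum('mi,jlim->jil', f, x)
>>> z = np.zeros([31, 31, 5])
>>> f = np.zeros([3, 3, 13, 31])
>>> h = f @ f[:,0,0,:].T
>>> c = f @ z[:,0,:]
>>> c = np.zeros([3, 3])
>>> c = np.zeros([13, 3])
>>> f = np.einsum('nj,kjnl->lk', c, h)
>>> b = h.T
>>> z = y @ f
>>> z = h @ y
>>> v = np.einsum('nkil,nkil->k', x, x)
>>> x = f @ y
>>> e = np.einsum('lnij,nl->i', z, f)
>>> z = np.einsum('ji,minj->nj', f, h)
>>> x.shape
(3, 3)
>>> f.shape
(3, 3)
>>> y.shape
(3, 3)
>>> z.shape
(13, 3)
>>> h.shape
(3, 3, 13, 3)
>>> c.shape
(13, 3)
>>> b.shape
(3, 13, 3, 3)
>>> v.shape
(31,)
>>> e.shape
(13,)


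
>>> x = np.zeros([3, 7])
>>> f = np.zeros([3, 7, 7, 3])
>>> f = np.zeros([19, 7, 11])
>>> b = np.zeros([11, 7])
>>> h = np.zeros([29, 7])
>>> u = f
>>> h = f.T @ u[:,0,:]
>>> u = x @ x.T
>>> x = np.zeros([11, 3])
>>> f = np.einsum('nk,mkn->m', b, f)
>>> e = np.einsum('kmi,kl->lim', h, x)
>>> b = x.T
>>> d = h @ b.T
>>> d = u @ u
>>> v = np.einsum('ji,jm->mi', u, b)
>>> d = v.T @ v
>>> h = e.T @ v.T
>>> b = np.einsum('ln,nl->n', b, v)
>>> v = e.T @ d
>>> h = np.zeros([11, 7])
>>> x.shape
(11, 3)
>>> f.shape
(19,)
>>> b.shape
(11,)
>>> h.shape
(11, 7)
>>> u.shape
(3, 3)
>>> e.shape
(3, 11, 7)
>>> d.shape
(3, 3)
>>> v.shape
(7, 11, 3)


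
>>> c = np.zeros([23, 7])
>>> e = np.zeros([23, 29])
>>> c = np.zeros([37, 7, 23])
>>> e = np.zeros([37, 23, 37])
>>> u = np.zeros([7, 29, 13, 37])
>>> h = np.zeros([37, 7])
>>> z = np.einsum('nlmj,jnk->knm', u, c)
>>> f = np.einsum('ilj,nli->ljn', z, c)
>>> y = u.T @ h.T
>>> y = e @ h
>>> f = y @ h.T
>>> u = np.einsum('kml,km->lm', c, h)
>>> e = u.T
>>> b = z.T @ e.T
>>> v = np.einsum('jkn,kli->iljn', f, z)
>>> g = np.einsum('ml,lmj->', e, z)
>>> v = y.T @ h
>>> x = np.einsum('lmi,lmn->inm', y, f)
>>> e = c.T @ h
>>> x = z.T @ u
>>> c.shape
(37, 7, 23)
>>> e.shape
(23, 7, 7)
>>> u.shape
(23, 7)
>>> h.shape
(37, 7)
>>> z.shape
(23, 7, 13)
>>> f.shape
(37, 23, 37)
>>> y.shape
(37, 23, 7)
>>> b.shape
(13, 7, 7)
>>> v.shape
(7, 23, 7)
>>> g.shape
()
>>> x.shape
(13, 7, 7)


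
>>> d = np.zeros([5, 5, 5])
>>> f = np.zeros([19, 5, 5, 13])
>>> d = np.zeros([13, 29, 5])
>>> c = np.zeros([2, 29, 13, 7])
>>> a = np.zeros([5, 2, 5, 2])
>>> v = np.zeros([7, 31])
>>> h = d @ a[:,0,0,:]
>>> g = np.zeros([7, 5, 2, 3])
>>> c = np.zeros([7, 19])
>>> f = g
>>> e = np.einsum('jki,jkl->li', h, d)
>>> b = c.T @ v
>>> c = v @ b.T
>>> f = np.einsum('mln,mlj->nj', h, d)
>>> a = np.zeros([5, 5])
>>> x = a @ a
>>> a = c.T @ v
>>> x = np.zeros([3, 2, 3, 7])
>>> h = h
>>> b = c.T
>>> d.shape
(13, 29, 5)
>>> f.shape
(2, 5)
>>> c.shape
(7, 19)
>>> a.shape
(19, 31)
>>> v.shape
(7, 31)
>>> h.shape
(13, 29, 2)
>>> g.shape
(7, 5, 2, 3)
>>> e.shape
(5, 2)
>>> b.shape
(19, 7)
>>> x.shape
(3, 2, 3, 7)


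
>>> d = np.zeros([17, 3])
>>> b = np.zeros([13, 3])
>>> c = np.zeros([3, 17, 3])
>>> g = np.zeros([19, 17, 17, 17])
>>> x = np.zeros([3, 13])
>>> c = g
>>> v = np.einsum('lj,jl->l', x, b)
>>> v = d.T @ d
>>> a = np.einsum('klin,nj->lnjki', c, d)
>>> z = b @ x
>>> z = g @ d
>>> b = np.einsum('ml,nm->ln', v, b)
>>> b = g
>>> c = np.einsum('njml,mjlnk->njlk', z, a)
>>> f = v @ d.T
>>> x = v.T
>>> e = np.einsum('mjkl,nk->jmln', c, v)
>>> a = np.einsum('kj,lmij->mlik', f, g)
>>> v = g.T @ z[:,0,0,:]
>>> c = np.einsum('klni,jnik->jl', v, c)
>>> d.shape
(17, 3)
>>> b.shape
(19, 17, 17, 17)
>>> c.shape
(19, 17)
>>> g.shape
(19, 17, 17, 17)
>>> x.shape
(3, 3)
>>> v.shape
(17, 17, 17, 3)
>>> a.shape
(17, 19, 17, 3)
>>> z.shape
(19, 17, 17, 3)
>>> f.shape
(3, 17)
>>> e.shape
(17, 19, 17, 3)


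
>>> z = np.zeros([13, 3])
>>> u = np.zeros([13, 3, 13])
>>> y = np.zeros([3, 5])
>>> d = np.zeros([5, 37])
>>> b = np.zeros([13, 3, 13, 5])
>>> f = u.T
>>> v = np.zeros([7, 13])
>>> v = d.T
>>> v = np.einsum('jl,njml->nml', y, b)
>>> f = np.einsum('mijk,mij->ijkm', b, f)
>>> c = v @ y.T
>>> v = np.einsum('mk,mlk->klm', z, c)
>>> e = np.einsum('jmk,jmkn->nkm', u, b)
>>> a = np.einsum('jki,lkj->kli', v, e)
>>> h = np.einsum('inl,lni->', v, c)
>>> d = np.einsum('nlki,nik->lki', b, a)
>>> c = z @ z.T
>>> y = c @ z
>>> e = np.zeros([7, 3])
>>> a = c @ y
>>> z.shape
(13, 3)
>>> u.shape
(13, 3, 13)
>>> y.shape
(13, 3)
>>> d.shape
(3, 13, 5)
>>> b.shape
(13, 3, 13, 5)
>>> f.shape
(3, 13, 5, 13)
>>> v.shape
(3, 13, 13)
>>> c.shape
(13, 13)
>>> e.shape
(7, 3)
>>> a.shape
(13, 3)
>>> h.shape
()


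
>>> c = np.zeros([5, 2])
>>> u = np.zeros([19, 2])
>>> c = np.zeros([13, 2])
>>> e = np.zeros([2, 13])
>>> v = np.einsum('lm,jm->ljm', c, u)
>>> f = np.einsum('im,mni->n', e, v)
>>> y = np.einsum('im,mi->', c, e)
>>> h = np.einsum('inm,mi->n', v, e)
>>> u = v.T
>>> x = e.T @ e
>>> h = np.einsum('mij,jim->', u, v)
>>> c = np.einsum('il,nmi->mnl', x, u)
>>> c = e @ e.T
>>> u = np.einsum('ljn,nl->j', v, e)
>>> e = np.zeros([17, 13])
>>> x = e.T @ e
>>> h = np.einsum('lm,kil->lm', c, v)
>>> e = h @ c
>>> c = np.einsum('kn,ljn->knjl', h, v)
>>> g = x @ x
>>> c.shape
(2, 2, 19, 13)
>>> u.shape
(19,)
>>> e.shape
(2, 2)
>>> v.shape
(13, 19, 2)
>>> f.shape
(19,)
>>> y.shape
()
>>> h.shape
(2, 2)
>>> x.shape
(13, 13)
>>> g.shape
(13, 13)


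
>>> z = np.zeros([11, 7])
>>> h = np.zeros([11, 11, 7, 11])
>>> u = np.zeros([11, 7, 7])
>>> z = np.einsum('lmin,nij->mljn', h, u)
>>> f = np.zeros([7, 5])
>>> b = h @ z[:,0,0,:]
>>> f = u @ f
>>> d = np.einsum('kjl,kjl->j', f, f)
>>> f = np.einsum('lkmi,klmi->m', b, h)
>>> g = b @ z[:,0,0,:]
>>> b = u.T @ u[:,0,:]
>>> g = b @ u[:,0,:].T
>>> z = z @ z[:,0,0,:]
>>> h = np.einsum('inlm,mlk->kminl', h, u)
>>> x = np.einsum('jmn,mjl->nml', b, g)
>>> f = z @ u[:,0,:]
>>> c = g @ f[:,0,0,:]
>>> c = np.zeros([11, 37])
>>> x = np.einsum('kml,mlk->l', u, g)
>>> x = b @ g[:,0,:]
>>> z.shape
(11, 11, 7, 11)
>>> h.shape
(7, 11, 11, 11, 7)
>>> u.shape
(11, 7, 7)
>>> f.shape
(11, 11, 7, 7)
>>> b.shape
(7, 7, 7)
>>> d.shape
(7,)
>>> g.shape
(7, 7, 11)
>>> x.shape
(7, 7, 11)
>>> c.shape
(11, 37)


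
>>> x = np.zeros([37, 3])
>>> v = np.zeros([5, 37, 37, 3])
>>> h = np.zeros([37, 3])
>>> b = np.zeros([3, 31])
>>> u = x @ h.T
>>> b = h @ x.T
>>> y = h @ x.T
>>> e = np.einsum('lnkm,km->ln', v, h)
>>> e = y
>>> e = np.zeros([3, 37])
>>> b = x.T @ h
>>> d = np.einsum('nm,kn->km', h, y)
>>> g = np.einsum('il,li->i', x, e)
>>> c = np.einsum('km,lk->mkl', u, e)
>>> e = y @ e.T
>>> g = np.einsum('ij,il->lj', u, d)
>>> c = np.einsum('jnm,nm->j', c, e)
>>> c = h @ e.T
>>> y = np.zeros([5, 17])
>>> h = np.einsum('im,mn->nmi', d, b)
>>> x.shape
(37, 3)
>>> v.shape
(5, 37, 37, 3)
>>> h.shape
(3, 3, 37)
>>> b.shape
(3, 3)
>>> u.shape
(37, 37)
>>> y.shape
(5, 17)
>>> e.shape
(37, 3)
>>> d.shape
(37, 3)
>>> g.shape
(3, 37)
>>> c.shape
(37, 37)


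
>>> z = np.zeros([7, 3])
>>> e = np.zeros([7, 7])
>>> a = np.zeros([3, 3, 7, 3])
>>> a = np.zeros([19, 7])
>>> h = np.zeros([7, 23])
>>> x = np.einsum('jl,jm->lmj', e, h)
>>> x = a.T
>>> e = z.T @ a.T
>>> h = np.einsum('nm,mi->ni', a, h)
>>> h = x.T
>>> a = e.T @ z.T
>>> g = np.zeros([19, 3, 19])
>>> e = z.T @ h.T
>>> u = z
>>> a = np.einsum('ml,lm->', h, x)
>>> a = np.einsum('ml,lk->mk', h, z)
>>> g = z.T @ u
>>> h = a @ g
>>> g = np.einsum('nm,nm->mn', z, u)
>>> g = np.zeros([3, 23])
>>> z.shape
(7, 3)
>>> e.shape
(3, 19)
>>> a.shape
(19, 3)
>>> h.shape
(19, 3)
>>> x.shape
(7, 19)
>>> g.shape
(3, 23)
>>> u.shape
(7, 3)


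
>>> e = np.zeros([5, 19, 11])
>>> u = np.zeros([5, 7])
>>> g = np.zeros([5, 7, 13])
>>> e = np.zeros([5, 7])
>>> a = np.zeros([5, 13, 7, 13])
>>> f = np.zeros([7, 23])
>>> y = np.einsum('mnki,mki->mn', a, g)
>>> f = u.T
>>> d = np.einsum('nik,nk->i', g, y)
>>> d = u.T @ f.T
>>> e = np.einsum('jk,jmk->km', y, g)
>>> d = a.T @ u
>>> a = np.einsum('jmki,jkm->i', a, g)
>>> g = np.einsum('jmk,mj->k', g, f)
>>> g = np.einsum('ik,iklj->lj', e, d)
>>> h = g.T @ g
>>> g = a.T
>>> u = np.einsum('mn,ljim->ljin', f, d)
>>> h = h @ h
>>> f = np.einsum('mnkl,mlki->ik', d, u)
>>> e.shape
(13, 7)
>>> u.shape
(13, 7, 13, 5)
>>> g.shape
(13,)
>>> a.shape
(13,)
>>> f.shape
(5, 13)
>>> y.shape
(5, 13)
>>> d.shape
(13, 7, 13, 7)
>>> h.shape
(7, 7)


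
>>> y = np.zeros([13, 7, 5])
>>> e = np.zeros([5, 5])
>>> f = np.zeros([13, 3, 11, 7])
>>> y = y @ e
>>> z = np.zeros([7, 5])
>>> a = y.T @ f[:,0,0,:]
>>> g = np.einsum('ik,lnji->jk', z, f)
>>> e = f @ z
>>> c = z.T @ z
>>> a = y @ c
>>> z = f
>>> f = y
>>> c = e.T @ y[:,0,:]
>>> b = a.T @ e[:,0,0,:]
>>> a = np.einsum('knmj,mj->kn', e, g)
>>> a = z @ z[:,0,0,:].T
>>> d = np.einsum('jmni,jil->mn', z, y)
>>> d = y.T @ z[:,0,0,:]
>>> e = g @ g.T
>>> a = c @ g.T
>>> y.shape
(13, 7, 5)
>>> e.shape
(11, 11)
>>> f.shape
(13, 7, 5)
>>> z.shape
(13, 3, 11, 7)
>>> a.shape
(5, 11, 3, 11)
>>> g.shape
(11, 5)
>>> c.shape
(5, 11, 3, 5)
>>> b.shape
(5, 7, 5)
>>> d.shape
(5, 7, 7)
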